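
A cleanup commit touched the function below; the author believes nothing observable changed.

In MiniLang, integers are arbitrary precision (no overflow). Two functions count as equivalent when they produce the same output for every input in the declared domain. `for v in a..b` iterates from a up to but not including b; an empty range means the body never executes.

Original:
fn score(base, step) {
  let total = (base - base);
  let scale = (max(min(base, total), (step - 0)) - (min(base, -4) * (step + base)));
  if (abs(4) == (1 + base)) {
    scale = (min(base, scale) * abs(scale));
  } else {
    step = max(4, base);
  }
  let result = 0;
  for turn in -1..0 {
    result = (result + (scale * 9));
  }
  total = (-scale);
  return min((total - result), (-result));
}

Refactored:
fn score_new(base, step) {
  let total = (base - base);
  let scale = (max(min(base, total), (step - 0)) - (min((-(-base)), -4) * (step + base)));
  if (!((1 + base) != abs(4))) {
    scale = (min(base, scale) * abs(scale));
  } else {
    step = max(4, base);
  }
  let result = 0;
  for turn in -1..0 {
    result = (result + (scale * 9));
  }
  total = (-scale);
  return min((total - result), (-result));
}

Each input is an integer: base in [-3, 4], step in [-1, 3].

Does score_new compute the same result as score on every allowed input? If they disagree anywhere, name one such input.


Side by side, the visible changes include: comparison usage differs, and boolean connective usage differs.
As a probe, take base=1, step=1: score runs total := 0 | scale := 9 | (abs(4) == (1 + base)): false | step := 4 | result := 0 | iter turn=-1: | result := 81 | total := -9 | result -90; score_new runs total := 0 | scale := 9 | (!((1 + base) != abs(4))): false | step := 4 | result := 0 | iter turn=-1: | result := 81 | total := -9 | result -90; both end at -90.
Sweeping the whole domain (40 inputs) finds no disagreement.
verdict: equivalent


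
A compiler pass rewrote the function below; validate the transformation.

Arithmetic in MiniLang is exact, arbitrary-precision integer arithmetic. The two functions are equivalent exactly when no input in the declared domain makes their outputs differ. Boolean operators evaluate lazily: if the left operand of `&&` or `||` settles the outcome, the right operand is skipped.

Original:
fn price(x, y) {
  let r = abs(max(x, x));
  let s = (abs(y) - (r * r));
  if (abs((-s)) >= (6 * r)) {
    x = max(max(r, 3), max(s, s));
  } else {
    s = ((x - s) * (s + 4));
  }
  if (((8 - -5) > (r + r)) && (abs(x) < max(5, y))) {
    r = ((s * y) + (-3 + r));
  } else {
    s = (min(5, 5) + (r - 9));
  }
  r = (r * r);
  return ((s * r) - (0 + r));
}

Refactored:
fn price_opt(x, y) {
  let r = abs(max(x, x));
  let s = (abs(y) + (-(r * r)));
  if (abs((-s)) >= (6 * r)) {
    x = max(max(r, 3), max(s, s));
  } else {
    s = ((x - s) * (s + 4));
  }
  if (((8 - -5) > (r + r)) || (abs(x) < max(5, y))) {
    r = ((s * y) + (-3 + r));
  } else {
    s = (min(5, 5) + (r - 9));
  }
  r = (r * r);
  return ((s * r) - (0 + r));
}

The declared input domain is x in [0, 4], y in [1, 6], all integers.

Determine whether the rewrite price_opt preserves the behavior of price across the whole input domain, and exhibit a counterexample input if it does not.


These are not equivalent — on x=0, y=5 the outputs split (0 vs 1936).
price: r := 0 | s := 5 | (abs((-s)) >= (6 * r)): true | x := 5 | (((8 - -5) > (r + r)) && (abs(x) < max(5, y))): false | s := -4 | r := 0 | result 0
price_opt: r := 0 | s := 5 | (abs((-s)) >= (6 * r)): true | x := 5 | (((8 - -5) > (r + r)) || (abs(x) < max(5, y))): true | r := 22 | r := 484 | result 1936
verdict: not equivalent; witness: x=0, y=5


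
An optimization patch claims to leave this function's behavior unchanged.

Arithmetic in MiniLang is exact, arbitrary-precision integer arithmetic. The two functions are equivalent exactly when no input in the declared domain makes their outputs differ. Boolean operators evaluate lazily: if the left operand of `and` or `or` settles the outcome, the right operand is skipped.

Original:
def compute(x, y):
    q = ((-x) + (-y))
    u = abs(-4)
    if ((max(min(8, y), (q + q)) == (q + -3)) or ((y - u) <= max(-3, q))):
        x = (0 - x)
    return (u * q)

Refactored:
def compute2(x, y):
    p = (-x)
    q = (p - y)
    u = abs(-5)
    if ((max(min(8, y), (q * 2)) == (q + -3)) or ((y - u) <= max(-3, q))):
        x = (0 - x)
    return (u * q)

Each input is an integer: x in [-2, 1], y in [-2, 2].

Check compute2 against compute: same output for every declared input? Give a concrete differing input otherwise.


There is a counterexample at x=-2, y=-2: 16 on one side, 20 on the other.
compute: q becomes 4; next u becomes 4; next ((max(min(8, y), (q + q)) == (q + -3)) or ((y - u) <= max(-3, q))) evaluates to true; next x becomes 2; next final value 16
compute2: p becomes 2; next q becomes 4; next u becomes 5; next ((max(min(8, y), (q * 2)) == (q + -3)) or ((y - u) <= max(-3, q))) evaluates to true; next x becomes 2; next final value 20
verdict: not equivalent; witness: x=-2, y=-2


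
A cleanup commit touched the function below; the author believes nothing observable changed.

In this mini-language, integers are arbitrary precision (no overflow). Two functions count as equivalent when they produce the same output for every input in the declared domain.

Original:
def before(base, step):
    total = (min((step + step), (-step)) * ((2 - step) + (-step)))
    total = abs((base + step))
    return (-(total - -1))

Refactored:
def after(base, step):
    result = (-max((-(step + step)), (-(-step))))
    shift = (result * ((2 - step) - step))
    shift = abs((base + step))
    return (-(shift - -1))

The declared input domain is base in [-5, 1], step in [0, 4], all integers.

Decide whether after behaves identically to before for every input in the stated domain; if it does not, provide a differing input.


Side by side, the visible changes include: min/max/abs usage differs; and statement counts differ; and local variable names differ; and arithmetic usage differs.
Spot check at base=1, step=0 — before: total = 0; total = 1; return -2. after: result = 0; shift = 0; shift = 1; return -2. Both give -2.
An exhaustive pass over the 35 declared inputs shows identical outputs.
verdict: equivalent


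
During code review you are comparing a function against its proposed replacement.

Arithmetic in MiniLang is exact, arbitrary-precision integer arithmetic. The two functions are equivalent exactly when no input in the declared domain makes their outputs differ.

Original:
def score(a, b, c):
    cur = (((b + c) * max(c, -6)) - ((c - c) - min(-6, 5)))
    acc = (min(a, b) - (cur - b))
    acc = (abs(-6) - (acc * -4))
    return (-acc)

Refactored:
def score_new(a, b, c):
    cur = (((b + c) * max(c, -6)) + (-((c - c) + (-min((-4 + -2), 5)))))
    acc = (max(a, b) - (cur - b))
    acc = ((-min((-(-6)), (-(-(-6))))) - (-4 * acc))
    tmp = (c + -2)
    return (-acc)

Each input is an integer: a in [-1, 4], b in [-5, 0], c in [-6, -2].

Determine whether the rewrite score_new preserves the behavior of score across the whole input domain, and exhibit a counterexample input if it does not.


Consider the input a=-1, b=-5, c=-6.
score: cur becomes 60; next acc becomes -70; next acc becomes -274; next final value 274
score_new: cur becomes 60; next acc becomes -66; next acc becomes -258; next tmp becomes -8; next final value 258
274 and 258 differ, so these are not the same function on this domain.
verdict: not equivalent; witness: a=-1, b=-5, c=-6


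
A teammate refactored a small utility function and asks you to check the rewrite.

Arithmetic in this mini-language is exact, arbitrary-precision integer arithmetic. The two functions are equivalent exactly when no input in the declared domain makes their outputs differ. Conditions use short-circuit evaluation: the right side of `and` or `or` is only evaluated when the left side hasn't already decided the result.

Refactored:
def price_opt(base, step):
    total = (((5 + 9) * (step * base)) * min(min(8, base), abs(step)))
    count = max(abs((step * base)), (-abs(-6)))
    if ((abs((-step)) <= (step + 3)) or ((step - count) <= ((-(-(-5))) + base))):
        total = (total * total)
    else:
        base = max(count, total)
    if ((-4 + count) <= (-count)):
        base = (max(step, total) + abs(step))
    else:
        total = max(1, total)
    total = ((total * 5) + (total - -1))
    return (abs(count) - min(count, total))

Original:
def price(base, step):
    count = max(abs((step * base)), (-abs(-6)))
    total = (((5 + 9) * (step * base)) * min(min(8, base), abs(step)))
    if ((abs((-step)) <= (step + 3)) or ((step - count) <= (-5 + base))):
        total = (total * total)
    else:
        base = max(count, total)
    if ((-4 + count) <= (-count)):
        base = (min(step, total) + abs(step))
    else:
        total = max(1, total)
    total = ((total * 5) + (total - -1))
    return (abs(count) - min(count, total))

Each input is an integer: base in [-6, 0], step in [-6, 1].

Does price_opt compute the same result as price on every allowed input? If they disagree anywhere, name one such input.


The edit looks behavioral (`min(step, total)` became `max(step, total)`), but over these ranges it never changes the outcome; all 56 inputs agree.
verdict: equivalent


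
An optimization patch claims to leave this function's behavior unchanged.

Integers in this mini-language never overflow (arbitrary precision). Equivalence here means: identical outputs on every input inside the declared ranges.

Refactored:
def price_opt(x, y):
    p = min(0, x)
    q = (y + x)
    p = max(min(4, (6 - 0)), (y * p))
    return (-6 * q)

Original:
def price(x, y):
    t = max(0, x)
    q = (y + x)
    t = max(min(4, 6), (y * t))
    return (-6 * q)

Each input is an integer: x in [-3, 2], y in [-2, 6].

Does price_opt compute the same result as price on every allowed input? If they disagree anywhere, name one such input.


Equivalent. The suspicious edit (`max(0, x)` became `min(0, x)`) never changes the result for any input inside the declared domain.
Sweeping the whole domain (54 inputs) finds no disagreement.
One worked example (x=2, y=-1) — price: t=2, then q=1, then t=4, then returns -6; price_opt: p=0, then q=1, then p=4, then returns -6; agreement on -6.
verdict: equivalent


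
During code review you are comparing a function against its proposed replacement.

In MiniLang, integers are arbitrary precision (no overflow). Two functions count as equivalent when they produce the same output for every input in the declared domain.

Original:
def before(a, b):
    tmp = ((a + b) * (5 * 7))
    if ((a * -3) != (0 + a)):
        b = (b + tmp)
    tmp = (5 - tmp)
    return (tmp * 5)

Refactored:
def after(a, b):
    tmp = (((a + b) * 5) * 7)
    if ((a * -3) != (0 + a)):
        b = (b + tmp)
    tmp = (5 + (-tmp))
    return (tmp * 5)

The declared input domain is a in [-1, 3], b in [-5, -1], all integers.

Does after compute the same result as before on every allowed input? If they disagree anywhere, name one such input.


Differences: arithmetic usage differs — yet all 25 inputs agree.
verdict: equivalent


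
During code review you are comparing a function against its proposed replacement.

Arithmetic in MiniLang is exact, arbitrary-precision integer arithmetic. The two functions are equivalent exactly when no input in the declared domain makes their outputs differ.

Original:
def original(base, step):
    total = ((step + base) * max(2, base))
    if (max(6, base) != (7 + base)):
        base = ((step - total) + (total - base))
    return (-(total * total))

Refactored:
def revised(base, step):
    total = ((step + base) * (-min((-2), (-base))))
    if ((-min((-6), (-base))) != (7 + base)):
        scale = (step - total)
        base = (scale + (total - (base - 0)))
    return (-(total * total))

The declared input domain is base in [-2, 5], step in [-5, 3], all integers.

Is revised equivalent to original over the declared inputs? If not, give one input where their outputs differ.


The two are interchangeable: arithmetic usage differs; also constant usage differs; also local variable names differ; also min/max/abs usage differs; also statement counts differ, and every declared input agrees.
One worked example (base=-1, step=-4) — original: total := -10 | (max(6, base) != (7 + base)): false | result -100; revised: total := -10 | ((-min((-6), (-base))) != (7 + base)): false | result -100; agreement on -100.
Across all 72 domain points the two functions coincide.
verdict: equivalent


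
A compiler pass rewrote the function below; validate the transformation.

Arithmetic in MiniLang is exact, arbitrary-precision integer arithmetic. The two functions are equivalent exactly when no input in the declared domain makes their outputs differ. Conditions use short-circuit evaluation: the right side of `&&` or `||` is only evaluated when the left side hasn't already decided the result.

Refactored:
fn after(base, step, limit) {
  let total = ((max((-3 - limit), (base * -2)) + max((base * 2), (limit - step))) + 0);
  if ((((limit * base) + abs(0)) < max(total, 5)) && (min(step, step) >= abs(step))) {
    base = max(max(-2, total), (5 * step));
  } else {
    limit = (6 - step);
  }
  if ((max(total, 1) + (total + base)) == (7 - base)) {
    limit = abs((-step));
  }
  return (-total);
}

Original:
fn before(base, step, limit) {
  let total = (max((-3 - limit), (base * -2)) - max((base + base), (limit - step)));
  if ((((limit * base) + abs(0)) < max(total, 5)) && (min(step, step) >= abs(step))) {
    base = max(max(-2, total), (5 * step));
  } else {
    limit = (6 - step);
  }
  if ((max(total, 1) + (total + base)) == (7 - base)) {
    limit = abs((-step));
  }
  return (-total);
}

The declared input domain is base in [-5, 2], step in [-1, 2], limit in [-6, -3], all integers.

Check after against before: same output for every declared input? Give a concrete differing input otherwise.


On input base=-5, step=-1, limit=-6, before returns -15 while after returns -5.
verdict: not equivalent; witness: base=-5, step=-1, limit=-6


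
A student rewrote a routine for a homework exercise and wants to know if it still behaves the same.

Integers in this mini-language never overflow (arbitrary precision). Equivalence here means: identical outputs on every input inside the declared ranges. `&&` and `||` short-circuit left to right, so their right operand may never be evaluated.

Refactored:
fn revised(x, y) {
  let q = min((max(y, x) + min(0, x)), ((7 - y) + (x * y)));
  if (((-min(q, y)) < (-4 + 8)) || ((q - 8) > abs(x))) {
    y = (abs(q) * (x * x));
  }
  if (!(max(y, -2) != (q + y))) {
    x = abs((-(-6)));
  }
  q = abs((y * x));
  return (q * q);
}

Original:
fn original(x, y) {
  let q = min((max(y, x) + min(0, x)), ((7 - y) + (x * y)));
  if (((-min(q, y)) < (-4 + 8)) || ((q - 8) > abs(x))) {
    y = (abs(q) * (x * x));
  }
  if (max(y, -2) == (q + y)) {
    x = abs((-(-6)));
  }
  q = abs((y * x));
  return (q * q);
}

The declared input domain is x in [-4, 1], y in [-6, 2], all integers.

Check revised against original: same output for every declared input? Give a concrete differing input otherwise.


Changes here: comparison usage differs, and boolean connective usage differs; the full 54-point sweep finds no disagreement.
verdict: equivalent


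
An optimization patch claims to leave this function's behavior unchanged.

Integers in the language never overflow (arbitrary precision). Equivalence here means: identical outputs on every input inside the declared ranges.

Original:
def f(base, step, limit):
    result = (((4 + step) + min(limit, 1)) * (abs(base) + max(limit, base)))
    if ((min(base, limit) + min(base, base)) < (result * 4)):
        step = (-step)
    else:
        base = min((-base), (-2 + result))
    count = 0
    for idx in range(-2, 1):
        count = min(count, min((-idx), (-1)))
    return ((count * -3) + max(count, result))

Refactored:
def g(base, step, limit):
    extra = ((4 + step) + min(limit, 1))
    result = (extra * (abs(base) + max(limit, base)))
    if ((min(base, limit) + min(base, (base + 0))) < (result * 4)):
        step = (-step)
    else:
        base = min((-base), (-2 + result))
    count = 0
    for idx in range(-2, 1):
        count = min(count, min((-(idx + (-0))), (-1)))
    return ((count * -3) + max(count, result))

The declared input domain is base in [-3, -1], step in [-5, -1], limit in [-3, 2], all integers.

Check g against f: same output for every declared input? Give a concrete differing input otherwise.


Side by side, the visible changes include: statement counts differ; also local variable names differ; also constant usage differs; also arithmetic usage differs.
One worked example (base=-1, step=-5, limit=1) — f: result=0, then ((min(base, limit) + min(base, base)) < (result * 4)) is true, then step=5, then count=0, then (idx=-2), then count=-1, then (idx=-1), then count=-1, then (idx=0), then count=-1, then returns 3; g: extra=0, then result=0, then ((min(base, limit) + min(base, (base + 0))) < (result * 4)) is true, then step=5, then count=0, then (idx=-2), then count=-1, then (idx=-1), then count=-1, then (idx=0), then count=-1, then returns 3; agreement on 3.
Sweeping the whole domain (90 inputs) finds no disagreement.
verdict: equivalent


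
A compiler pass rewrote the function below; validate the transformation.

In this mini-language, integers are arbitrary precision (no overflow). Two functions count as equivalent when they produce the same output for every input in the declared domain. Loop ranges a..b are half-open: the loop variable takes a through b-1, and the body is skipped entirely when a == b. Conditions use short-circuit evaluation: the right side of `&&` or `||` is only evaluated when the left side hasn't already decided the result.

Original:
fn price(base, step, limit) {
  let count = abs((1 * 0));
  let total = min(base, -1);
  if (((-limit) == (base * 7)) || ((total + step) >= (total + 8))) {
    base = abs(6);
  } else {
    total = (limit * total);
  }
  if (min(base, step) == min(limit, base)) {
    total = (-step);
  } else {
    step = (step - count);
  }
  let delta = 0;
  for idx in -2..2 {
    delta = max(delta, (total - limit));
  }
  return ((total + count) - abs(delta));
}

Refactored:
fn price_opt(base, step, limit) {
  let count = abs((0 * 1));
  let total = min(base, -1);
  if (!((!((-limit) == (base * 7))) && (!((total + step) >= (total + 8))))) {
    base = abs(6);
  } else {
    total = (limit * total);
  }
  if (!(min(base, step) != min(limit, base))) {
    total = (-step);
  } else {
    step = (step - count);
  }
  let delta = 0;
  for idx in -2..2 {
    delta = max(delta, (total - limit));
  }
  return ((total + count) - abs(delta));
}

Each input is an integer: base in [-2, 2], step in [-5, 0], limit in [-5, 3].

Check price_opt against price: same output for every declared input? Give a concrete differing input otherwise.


Equivalent — the differences include boolean connective usage differs; and comparison usage differs, yet no declared input distinguishes the two.
Spot check at base=-2, step=0, limit=2 — price: count = 0; total = -2; (((-limit) == (base * 7)) || ((total + step) >= (total + 8))) -> false; total = -4; (min(base, step) == min(limit, base)) -> true; total = 0; delta = 0; [idx=-2]; delta = 0; [idx=-1]; delta = 0; [idx=0]; delta = 0; [idx=1]; delta = 0; return 0. price_opt: count = 0; total = -2; (!((!((-limit) == (base * 7))) && (!((total + step) >= (total + 8))))) -> false; total = -4; (!(min(base, step) != min(limit, base))) -> true; total = 0; delta = 0; [idx=-2]; delta = 0; [idx=-1]; delta = 0; [idx=0]; delta = 0; [idx=1]; delta = 0; return 0. Both give 0.
Sweeping the whole domain (270 inputs) finds no disagreement.
verdict: equivalent


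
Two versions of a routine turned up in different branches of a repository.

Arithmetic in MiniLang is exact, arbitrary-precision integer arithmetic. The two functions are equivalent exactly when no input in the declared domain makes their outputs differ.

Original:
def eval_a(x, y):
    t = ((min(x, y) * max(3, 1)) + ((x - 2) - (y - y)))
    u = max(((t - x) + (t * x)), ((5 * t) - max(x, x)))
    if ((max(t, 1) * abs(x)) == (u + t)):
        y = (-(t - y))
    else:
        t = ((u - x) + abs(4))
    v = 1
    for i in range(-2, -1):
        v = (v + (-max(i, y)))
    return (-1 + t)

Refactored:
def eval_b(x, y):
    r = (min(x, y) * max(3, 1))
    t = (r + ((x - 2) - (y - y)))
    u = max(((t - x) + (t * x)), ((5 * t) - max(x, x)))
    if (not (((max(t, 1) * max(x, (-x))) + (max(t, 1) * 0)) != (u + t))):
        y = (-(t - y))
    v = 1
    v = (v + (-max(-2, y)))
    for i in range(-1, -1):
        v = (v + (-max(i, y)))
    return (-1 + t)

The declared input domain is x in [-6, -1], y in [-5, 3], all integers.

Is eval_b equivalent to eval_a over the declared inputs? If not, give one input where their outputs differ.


Take x=-6, y=-5.
eval_a: t=-26, then u=136, then ((max(t, 1) * abs(x)) == (u + t)) is false, then t=146, then v=1, then (i=-2), then v=3, then returns 145
eval_b: r=-18, then t=-26, then u=136, then (not (((max(t, 1) * max(x, (-x))) + (max(t, 1) * 0)) != (u + t))) is false, then v=1, then v=3, then the loop over i runs zero times, then returns -27
145 and -27 differ, so these are not the same function on this domain.
verdict: not equivalent; witness: x=-6, y=-5


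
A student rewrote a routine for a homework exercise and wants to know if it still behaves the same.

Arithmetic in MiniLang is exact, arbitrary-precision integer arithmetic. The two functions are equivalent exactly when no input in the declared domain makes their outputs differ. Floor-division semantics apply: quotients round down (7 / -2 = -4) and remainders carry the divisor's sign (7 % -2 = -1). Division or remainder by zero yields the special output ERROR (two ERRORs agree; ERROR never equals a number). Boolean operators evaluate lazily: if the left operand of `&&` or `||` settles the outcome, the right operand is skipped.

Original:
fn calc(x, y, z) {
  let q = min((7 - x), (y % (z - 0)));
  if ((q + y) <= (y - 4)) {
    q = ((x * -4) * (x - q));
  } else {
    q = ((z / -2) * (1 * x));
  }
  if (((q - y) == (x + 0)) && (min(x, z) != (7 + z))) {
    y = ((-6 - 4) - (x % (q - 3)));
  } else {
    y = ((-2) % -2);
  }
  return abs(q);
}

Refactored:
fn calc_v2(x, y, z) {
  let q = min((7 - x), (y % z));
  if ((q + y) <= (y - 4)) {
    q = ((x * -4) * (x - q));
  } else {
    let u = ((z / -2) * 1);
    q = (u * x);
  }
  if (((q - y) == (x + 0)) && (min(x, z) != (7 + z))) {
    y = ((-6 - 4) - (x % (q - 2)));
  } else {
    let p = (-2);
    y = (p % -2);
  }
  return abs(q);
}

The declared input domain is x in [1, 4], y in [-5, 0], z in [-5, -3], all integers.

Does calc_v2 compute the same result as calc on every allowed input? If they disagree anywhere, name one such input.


Try x=2, y=0, z=-3.
calc: q=0, then ((q + y) <= (y - 4)) is false, then q=2, then (((q - y) == (x + 0)) && (min(x, z) != (7 + z))) is true, then y=-10, then returns 2
calc_v2: q=0, then ((q + y) <= (y - 4)) is false, then u=1, then q=2, then (((q - y) == (x + 0)) && (min(x, z) != (7 + z))) is true, then a zero divisor aborts: ERROR
2 vs ERROR — the two versions disagree here.
verdict: not equivalent; witness: x=2, y=0, z=-3


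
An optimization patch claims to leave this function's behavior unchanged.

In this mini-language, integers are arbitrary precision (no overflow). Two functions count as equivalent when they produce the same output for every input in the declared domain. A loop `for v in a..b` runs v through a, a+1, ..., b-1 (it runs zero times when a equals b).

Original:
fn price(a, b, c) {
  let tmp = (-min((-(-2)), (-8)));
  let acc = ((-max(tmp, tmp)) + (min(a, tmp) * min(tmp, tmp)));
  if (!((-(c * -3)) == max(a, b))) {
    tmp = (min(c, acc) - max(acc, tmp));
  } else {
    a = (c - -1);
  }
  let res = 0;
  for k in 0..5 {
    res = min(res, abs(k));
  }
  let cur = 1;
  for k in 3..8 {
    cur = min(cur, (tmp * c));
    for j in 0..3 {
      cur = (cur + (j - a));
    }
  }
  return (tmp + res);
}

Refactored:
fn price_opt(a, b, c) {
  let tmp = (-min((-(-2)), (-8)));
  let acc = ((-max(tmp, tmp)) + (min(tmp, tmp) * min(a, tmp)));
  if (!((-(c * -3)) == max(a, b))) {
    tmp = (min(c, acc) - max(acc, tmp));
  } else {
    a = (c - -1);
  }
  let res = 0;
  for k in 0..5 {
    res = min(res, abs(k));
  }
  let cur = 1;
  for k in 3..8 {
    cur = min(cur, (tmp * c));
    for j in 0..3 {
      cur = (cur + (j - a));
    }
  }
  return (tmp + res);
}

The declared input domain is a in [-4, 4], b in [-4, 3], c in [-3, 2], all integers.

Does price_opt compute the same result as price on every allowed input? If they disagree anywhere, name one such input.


Side by side, the visible changes include: same computation, different form.
As a probe, take a=0, b=-3, c=-1: price runs tmp := 8 | acc := -8 | (!((-(c * -3)) == max(a, b))): true | tmp := -16 | res := 0 | iter k=0: | res := 0 | iter k=1: | res := 0 | iter k=2: | res := 0 | iter k=3: | res := 0 | iter k=4: | res := 0 | cur := 1 | iter k=3: | cur := 1 | iter j=0: | cur := 1 | iter j=1: | cur := 2 | iter j=2: | cur := 4 | iter k=4: | cur := 4 | iter j=0: | cur := 4 | iter j=1: | cur := 5 | iter j=2: | cur := 7 | iter k=5: | cur := 7 | iter j=0: | cur := 7 | iter j=1: | cur := 8 | iter j=2: | cur := 10 | iter k=6: | cur := 10 | iter j=0: | cur := 10 | iter j=1: | cur := 11 | iter j=2: | cur := 13 | iter k=7: | cur := 13 | iter j=0: | cur := 13 | iter j=1: | cur := 14 | iter j=2: | cur := 16 | result -16; price_opt runs tmp := 8 | acc := -8 | (!((-(c * -3)) == max(a, b))): true | tmp := -16 | res := 0 | iter k=0: | res := 0 | iter k=1: | res := 0 | iter k=2: | res := 0 | iter k=3: | res := 0 | iter k=4: | res := 0 | cur := 1 | iter k=3: | cur := 1 | iter j=0: | cur := 1 | iter j=1: | cur := 2 | iter j=2: | cur := 4 | iter k=4: | cur := 4 | iter j=0: | cur := 4 | iter j=1: | cur := 5 | iter j=2: | cur := 7 | iter k=5: | cur := 7 | iter j=0: | cur := 7 | iter j=1: | cur := 8 | iter j=2: | cur := 10 | iter k=6: | cur := 10 | iter j=0: | cur := 10 | iter j=1: | cur := 11 | iter j=2: | cur := 13 | iter k=7: | cur := 13 | iter j=0: | cur := 13 | iter j=1: | cur := 14 | iter j=2: | cur := 16 | result -16; both end at -16.
Checked all 432 inputs in the declared domain: the outputs agree on every one.
verdict: equivalent


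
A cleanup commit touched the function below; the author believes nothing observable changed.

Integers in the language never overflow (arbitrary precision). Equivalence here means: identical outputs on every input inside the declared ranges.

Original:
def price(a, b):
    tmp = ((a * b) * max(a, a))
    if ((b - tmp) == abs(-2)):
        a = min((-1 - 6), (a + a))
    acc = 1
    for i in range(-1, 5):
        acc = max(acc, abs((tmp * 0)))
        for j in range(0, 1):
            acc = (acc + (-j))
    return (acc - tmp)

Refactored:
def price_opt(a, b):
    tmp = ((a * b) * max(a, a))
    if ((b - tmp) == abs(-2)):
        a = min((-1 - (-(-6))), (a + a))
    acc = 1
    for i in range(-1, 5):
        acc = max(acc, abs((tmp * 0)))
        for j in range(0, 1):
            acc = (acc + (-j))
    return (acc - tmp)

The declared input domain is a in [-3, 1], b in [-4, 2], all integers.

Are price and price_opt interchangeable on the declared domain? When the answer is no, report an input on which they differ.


Changes here: same computation, different form; the full 35-point sweep finds no disagreement.
verdict: equivalent


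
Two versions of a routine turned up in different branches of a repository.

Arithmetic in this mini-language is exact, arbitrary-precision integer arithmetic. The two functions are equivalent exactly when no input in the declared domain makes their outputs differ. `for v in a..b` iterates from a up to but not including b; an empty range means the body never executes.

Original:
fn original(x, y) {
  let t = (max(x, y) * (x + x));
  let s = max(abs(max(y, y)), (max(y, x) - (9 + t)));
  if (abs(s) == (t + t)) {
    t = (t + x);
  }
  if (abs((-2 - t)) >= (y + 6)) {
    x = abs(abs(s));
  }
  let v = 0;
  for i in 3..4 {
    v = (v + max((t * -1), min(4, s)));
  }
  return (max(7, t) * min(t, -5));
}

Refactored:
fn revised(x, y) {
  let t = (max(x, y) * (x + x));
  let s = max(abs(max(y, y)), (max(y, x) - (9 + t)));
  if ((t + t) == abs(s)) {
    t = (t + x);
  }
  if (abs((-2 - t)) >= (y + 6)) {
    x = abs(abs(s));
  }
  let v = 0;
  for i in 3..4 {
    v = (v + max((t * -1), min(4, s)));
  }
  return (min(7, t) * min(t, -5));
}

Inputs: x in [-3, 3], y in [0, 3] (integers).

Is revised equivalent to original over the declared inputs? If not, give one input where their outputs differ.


Try x=-3, y=0.
original: t = 0; s = 0; (abs(s) == (t + t)) -> true; t = -3; (abs((-2 - t)) >= (y + 6)) -> false; v = 0; [i=3]; v = 3; return -35
revised: t = 0; s = 0; ((t + t) == abs(s)) -> true; t = -3; (abs((-2 - t)) >= (y + 6)) -> false; v = 0; [i=3]; v = 3; return 15
-35 vs 15 — the two versions disagree here.
verdict: not equivalent; witness: x=-3, y=0


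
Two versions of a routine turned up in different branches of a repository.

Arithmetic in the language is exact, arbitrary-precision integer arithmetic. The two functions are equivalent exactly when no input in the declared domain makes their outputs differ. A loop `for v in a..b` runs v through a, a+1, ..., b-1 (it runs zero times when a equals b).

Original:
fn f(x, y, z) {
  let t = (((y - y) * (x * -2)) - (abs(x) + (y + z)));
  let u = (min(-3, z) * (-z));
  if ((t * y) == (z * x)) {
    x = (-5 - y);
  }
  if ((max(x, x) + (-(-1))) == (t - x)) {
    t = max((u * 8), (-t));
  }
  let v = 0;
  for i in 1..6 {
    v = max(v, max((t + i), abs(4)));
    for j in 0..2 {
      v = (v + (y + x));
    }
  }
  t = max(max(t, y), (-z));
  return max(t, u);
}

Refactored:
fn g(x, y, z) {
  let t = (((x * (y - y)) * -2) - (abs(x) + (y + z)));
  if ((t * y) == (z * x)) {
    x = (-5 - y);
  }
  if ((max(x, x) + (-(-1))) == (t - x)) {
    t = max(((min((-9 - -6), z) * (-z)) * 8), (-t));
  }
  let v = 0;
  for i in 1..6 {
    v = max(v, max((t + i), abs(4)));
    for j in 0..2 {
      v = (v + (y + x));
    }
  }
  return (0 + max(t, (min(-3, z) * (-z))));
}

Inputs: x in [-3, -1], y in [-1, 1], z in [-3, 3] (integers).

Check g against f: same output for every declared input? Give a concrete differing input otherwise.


Try x=-3, y=-1, z=-3.
f: t := 1 | u := -9 | ((t * y) == (z * x)): false | ((max(x, x) + (-(-1))) == (t - x)): false | v := 0 | iter i=1: | v := 4 | iter j=0: | v := 0 | iter j=1: | v := -4 | iter i=2: | v := 4 | iter j=0: | v := 0 | iter j=1: | v := -4 | iter i=3: | v := 4 | iter j=0: | v := 0 | iter j=1: | v := -4 | iter i=4: | v := 5 | iter j=0: | v := 1 | iter j=1: | v := -3 | iter i=5: | v := 6 | iter j=0: | v := 2 | iter j=1: | v := -2 | t := 3 | result 3
g: t := 1 | ((t * y) == (z * x)): false | ((max(x, x) + (-(-1))) == (t - x)): false | v := 0 | iter i=1: | v := 4 | iter j=0: | v := 0 | iter j=1: | v := -4 | iter i=2: | v := 4 | iter j=0: | v := 0 | iter j=1: | v := -4 | iter i=3: | v := 4 | iter j=0: | v := 0 | iter j=1: | v := -4 | iter i=4: | v := 5 | iter j=0: | v := 1 | iter j=1: | v := -3 | iter i=5: | v := 6 | iter j=0: | v := 2 | iter j=1: | v := -2 | result 1
3 and 1 differ, so these are not the same function on this domain.
verdict: not equivalent; witness: x=-3, y=-1, z=-3


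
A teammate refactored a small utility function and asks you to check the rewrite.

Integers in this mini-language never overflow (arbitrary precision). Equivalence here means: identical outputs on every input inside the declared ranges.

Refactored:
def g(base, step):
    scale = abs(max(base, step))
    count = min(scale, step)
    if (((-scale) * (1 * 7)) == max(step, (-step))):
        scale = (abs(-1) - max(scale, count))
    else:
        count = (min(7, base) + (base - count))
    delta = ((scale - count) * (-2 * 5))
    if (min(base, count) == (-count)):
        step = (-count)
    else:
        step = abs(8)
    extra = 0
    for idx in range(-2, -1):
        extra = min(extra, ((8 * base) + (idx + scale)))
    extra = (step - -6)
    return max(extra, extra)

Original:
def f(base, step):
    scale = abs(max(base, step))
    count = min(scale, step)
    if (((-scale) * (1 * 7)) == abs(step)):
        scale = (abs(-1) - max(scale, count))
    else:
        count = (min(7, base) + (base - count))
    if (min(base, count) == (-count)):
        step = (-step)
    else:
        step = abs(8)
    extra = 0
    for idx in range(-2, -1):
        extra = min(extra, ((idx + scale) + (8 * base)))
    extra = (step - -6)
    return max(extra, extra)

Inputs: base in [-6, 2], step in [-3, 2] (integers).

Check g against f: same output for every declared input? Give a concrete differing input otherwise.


Not equivalent: base=-1, step=-3 separates them (9 vs 5).
f: scale=1, then count=-3, then (((-scale) * (1 * 7)) == abs(step)) is false, then count=1, then (min(base, count) == (-count)) is true, then step=3, then extra=0, then (idx=-2), then extra=-9, then extra=9, then returns 9
g: scale=1, then count=-3, then (((-scale) * (1 * 7)) == max(step, (-step))) is false, then count=1, then delta=0, then (min(base, count) == (-count)) is true, then step=-1, then extra=0, then (idx=-2), then extra=-9, then extra=5, then returns 5
verdict: not equivalent; witness: base=-1, step=-3


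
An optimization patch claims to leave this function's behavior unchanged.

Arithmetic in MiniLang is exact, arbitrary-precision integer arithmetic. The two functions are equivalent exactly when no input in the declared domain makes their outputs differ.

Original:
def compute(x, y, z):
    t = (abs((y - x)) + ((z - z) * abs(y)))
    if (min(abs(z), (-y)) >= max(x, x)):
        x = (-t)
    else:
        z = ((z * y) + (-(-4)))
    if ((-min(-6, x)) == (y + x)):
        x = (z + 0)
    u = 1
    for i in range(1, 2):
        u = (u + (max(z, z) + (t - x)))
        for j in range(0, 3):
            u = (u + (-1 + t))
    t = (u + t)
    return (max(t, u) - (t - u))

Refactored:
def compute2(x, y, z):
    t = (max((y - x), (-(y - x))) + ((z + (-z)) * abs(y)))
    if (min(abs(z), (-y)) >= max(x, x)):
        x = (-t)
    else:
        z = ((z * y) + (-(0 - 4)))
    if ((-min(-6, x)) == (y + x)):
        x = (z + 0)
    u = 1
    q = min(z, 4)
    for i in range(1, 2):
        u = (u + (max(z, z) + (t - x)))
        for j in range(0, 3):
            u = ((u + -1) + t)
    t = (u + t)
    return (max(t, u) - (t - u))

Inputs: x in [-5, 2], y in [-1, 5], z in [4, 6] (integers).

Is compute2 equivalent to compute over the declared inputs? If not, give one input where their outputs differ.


Equivalent — the differences include local variable names differ; and arithmetic usage differs; and min/max/abs usage differs; and statement counts differ; and constant usage differs, yet no declared input distinguishes the two.
Tracing x=-4, y=3, z=6: compute: t = 7; (min(abs(z), (-y)) >= max(x, x)) -> true; x = -7; ((-min(-6, x)) == (y + x)) -> false; u = 1; [i=1]; u = 21; [j=0]; u = 27; [j=1]; u = 33; [j=2]; u = 39; t = 46; return 39 | compute2: t = 7; (min(abs(z), (-y)) >= max(x, x)) -> true; x = -7; ((-min(-6, x)) == (y + x)) -> false; u = 1; q = 4; [i=1]; u = 21; [j=0]; u = 27; [j=1]; u = 33; [j=2]; u = 39; t = 46; return 39 — matching result 39.
Checked all 168 inputs in the declared domain: the outputs agree on every one.
verdict: equivalent


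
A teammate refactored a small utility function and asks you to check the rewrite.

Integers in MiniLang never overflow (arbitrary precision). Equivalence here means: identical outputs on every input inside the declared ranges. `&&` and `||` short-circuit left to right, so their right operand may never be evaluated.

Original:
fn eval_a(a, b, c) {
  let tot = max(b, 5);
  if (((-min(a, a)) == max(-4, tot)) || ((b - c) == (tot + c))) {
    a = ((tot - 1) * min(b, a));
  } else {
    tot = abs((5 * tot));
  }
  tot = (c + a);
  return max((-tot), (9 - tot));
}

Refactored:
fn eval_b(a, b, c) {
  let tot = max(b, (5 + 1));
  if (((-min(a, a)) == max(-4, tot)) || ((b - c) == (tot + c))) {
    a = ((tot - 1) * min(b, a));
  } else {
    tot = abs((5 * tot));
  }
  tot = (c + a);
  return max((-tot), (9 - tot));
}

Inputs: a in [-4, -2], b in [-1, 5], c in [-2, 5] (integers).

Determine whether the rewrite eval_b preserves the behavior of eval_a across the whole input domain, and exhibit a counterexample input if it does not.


These are not equivalent — on a=-4, b=1, c=-2 the outputs split (27 vs 15).
eval_a: tot=5, then (((-min(a, a)) == max(-4, tot)) || ((b - c) == (tot + c))) is true, then a=-16, then tot=-18, then returns 27
eval_b: tot=6, then (((-min(a, a)) == max(-4, tot)) || ((b - c) == (tot + c))) is false, then tot=30, then tot=-6, then returns 15
verdict: not equivalent; witness: a=-4, b=1, c=-2


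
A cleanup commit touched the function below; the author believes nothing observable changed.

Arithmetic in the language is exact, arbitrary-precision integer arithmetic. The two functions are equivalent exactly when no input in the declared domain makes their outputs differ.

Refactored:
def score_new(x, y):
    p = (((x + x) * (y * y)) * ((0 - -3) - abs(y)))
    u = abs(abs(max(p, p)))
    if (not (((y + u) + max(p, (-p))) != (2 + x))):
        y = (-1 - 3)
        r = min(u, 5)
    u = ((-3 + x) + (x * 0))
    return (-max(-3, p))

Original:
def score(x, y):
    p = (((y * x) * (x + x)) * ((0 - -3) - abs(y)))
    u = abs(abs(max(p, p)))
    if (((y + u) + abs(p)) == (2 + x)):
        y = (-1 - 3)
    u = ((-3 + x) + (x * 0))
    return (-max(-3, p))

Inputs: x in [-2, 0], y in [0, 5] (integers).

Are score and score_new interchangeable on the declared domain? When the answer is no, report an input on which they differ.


At x=-2, y=1: score gives -16, score_new gives 3.
verdict: not equivalent; witness: x=-2, y=1


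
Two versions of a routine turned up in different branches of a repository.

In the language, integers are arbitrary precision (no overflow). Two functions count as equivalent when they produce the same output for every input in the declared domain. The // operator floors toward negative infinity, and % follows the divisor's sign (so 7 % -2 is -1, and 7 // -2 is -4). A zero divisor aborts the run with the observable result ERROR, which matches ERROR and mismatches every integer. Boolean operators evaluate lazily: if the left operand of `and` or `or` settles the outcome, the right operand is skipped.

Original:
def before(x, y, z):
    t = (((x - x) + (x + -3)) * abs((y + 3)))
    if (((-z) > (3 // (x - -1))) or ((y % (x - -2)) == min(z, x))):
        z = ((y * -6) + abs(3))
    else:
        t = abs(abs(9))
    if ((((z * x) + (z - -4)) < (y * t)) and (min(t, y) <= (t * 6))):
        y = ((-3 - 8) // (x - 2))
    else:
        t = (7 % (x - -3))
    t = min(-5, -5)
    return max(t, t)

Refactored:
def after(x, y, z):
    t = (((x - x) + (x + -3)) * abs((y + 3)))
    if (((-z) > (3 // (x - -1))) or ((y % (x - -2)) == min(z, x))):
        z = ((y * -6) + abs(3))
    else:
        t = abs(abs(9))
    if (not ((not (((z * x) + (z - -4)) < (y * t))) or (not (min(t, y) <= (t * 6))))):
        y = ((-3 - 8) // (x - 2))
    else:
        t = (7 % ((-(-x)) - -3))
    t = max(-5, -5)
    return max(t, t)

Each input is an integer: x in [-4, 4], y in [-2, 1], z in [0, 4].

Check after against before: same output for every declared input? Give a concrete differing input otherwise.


The edit looks behavioral (`min(-5, -5)` became `max(-5, -5)`), but over these ranges it never changes the outcome; all 180 inputs agree.
verdict: equivalent


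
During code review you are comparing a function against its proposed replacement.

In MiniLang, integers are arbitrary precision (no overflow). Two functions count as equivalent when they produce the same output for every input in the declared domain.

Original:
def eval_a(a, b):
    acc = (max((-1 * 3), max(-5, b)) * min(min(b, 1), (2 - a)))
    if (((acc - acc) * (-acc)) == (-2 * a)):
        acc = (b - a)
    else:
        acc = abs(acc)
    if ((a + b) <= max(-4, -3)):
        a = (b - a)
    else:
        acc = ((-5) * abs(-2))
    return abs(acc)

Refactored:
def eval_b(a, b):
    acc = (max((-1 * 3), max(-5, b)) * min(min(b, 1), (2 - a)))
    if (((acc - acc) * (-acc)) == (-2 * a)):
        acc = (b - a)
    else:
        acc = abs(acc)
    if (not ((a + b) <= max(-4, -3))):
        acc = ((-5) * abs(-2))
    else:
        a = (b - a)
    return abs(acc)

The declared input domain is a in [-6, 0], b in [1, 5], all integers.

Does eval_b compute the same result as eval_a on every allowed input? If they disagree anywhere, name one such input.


Equivalent — the differences include boolean connective usage differs, yet no declared input distinguishes the two.
One worked example (a=0, b=5) — eval_a: acc=5, then (((acc - acc) * (-acc)) == (-2 * a)) is true, then acc=5, then ((a + b) <= max(-4, -3)) is false, then acc=-10, then returns 10; eval_b: acc=5, then (((acc - acc) * (-acc)) == (-2 * a)) is true, then acc=5, then (not ((a + b) <= max(-4, -3))) is true, then acc=-10, then returns 10; agreement on 10.
Every one of the 35 inputs gives matching results.
verdict: equivalent
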